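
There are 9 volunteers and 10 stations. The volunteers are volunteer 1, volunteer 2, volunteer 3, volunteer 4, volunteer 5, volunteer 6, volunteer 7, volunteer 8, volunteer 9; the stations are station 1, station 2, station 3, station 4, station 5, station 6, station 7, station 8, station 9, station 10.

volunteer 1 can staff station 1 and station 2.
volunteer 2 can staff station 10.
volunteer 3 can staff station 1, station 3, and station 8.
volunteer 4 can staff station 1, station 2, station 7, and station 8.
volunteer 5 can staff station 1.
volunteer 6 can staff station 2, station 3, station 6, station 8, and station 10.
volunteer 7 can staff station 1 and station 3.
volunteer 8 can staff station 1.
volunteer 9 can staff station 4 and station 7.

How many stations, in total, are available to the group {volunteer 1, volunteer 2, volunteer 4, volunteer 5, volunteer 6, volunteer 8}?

The union of neighbours of {volunteer 1, volunteer 2, volunteer 4, volunteer 5, volunteer 6, volunteer 8} is {station 1, station 2, station 3, station 6, station 7, station 8, station 10}, which has 7 elements.
Since |N(S)| = 7 ≥ |S| = 6, Hall's condition holds for this subset.

7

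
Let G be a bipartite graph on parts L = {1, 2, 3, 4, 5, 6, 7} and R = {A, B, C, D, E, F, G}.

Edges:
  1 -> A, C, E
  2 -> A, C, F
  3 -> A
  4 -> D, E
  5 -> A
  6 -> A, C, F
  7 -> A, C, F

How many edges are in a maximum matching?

5

One maximum matching: 1-E, 2-C, 3-A, 4-D, 6-F.
The set {2, 3, 5, 6, 7} has only 3 neighbours ({A, C, F}), so by Hall's theorem at most 5 of the 7 left vertices can be matched.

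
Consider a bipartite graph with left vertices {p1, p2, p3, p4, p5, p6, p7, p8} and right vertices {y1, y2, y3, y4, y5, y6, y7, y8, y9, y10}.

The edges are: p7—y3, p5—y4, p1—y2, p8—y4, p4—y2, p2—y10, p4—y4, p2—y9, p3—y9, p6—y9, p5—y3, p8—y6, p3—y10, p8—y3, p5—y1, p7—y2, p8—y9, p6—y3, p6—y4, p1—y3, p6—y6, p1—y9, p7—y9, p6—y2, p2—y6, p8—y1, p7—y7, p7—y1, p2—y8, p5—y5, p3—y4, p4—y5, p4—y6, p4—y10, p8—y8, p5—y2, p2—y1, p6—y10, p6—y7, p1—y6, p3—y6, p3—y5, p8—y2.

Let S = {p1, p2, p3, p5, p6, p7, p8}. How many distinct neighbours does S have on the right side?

10

The union of neighbours of {p1, p2, p3, p5, p6, p7, p8} is {y1, y2, y3, y4, y5, y6, y7, y8, y9, y10}, which has 10 elements.
Since |N(S)| = 10 ≥ |S| = 7, Hall's condition holds for this subset.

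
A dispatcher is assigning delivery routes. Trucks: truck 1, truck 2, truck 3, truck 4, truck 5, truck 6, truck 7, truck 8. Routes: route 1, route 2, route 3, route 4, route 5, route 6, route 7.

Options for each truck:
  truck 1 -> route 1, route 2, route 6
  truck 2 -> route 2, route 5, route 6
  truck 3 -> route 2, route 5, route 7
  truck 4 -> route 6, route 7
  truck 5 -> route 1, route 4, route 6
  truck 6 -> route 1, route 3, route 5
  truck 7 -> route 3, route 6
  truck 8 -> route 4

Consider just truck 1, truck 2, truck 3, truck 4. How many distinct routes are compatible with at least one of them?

5

The union of neighbours of {truck 1, truck 2, truck 3, truck 4} is {route 1, route 2, route 5, route 6, route 7}, which has 5 elements.
Since |N(S)| = 5 ≥ |S| = 4, Hall's condition holds for this subset.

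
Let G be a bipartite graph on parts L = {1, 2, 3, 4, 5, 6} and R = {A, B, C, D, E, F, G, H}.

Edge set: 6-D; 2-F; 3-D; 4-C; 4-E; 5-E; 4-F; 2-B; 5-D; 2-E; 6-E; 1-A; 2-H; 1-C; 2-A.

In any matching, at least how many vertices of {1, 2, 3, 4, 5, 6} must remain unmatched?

For example, pair 1–A, 2–H, 3–D, 4–C, 5–E.
The set {3, 5, 6} has only 2 neighbours ({D, E}), so by Hall's theorem at most 5 of the 6 left vertices can be matched.
That matches 5 of the 6, leaving 1 unmatched; no matching can do better.

1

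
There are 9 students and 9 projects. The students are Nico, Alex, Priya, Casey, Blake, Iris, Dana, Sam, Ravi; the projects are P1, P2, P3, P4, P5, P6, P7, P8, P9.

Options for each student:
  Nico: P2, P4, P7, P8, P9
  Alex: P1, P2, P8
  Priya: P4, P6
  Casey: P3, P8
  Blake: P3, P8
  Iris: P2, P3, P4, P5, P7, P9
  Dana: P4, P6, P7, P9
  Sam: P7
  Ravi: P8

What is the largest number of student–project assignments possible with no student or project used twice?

A valid assignment of size 8: Nico–P2, Alex–P1, Priya–P4, Casey–P3, Blake–P8, Iris–P9, Dana–P6, Sam–P7.
The set {Casey, Blake, Ravi} has only 2 neighbours ({P3, P8}), so by Hall's theorem at most 8 of the 9 students can be matched.

8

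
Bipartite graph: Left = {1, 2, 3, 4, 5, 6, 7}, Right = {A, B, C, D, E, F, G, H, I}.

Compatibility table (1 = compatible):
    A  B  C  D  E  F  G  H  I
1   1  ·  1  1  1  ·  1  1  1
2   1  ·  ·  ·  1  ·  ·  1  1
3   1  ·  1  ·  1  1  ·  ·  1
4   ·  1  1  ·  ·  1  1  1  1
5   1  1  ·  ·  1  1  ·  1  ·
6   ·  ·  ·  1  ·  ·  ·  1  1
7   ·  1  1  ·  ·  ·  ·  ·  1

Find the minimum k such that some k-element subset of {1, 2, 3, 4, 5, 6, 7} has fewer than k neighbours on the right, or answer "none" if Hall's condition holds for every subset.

A matching saturating every left vertex exists, for instance 1→G, 2→I, 3→E, 4→H, 5→A, 6→D, 7→B.
By Hall's marriage theorem, this means |N(S)| ≥ |S| for every subset S, so no violating subset exists.

none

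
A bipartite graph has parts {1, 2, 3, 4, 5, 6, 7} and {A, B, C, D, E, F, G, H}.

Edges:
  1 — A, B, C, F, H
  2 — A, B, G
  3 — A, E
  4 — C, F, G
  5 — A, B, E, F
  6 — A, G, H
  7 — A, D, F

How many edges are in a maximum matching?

7

A valid assignment of size 7: 1→H, 2→B, 3→A, 4→C, 5→E, 6→G, 7→F.
This saturates every left vertex, so 7 is the maximum.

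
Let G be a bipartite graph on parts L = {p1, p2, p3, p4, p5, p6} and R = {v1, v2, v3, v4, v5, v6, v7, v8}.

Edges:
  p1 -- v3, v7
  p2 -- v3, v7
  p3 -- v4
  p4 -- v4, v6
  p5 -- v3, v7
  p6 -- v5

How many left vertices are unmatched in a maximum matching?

1

One maximum matching: p1→v3, p2→v7, p3→v4, p4→v6, p6→v5.
The set {p1, p2, p5} has only 2 neighbours ({v3, v7}), so by Hall's theorem at most 5 of the 6 left vertices can be matched.
That matches 5 of the 6, leaving 1 unmatched; no matching can do better.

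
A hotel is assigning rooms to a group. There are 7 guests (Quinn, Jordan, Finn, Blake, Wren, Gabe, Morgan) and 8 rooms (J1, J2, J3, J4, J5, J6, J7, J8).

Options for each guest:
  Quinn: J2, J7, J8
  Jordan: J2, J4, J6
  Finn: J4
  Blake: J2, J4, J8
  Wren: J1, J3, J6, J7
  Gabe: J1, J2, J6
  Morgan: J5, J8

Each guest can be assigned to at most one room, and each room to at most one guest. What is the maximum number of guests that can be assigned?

7

A valid assignment of size 7: Quinn-J7, Jordan-J6, Finn-J4, Blake-J2, Wren-J3, Gabe-J1, Morgan-J8.
This saturates every guest, so 7 is the maximum.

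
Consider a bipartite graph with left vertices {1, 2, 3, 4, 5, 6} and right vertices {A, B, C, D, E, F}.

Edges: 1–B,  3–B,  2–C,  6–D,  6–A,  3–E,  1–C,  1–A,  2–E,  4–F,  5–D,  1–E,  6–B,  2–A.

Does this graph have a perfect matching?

Yes

A valid assignment of size 6: 1-C, 2-A, 3-E, 4-F, 5-D, 6-B.
All 6 left vertices are covered.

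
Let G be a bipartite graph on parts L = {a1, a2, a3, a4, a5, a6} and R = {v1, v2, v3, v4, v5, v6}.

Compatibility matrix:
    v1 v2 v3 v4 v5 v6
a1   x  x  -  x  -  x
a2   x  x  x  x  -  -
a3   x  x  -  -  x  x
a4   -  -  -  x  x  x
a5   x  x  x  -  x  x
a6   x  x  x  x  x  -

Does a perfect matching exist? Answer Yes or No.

A valid assignment of size 6: a1→v1, a2→v4, a3→v6, a4→v5, a5→v2, a6→v3.
All 6 left vertices are covered.

Yes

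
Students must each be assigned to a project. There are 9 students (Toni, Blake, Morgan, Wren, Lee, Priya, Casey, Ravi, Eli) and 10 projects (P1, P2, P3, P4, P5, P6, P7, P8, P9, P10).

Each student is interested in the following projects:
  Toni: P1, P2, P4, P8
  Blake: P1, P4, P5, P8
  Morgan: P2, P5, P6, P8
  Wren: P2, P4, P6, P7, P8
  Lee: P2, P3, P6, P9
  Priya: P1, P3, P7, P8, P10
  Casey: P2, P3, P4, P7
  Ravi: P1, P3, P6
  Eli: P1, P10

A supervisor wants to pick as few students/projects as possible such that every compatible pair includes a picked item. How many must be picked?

The 9 edges Toni–P4, Blake–P5, Morgan–P8, Wren–P2, Lee–P9, Priya–P3, Casey–P7, Ravi–P6, Eli–P1 form a matching, so any vertex cover needs at least 9 vertices (one per matched edge).
Conversely {Toni, Blake, Morgan, Wren, Lee, Priya, Casey, Ravi, Eli} meets every edge and has exactly 9 vertices, so 9 is optimal.

9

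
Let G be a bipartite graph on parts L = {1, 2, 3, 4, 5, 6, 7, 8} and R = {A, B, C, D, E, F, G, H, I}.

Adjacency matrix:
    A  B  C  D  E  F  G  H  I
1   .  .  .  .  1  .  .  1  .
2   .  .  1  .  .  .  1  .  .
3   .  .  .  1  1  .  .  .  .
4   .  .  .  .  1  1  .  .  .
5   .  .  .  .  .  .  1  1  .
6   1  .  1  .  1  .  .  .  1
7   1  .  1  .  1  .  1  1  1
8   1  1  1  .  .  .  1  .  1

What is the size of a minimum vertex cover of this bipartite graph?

8

{1, 2, 3, 4, 5, 6, 7, 8} is a vertex cover of size 8: every edge has an endpoint in this set.
No smaller cover exists because 1–E, 2–C, 3–D, 4–F, 5–H, 6–I, 7–A, 8–G is a matching of size 8, and a cover must include an endpoint of each of these disjoint edges (König's theorem).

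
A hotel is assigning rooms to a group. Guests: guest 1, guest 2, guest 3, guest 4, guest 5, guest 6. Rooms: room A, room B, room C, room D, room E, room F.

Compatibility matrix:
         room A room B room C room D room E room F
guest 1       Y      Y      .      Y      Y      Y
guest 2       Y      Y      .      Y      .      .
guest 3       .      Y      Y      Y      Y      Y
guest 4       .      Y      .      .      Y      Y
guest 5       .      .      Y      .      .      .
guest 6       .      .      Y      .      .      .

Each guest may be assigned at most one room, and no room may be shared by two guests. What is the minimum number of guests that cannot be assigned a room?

1

One maximum matching: guest 1→room A, guest 2→room B, guest 3→room D, guest 4→room F, guest 5→room C.
The set {guest 5, guest 6} has only 1 neighbour ({room C}), so by Hall's theorem at most 5 of the 6 guests can be matched.
That matches 5 of the 6, leaving 1 unmatched; no matching can do better.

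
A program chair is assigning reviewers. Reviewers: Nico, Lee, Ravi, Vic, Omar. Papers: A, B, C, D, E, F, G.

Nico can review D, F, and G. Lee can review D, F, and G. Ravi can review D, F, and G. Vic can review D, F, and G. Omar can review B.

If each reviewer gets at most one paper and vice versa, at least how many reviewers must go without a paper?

For example, pair Nico–G, Lee–D, Ravi–F, Omar–B.
The set {Nico, Lee, Ravi, Vic} has only 3 neighbours ({D, F, G}), so by Hall's theorem at most 4 of the 5 reviewers can be matched.
That matches 4 of the 5, leaving 1 unmatched; no matching can do better.

1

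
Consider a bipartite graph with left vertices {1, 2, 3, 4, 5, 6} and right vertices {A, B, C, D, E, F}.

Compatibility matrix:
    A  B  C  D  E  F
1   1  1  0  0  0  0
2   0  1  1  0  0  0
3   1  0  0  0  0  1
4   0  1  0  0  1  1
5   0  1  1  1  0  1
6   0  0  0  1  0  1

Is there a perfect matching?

For example, pair 1→B, 2→C, 3→A, 4→E, 5→D, 6→F.
All 6 left vertices are covered.

Yes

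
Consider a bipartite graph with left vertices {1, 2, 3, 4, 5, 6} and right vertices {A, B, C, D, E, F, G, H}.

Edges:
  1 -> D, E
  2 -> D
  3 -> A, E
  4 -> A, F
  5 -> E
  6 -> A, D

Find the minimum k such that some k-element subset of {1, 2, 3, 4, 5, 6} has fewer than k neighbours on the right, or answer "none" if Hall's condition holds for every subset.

Take S = {1, 2, 5}. Its neighbourhood is {D, E}, so |N(S)| = 2 < |S| = 3.
Every subset of size less than 3 has at least as many neighbours as members, so 3 is the minimum.

3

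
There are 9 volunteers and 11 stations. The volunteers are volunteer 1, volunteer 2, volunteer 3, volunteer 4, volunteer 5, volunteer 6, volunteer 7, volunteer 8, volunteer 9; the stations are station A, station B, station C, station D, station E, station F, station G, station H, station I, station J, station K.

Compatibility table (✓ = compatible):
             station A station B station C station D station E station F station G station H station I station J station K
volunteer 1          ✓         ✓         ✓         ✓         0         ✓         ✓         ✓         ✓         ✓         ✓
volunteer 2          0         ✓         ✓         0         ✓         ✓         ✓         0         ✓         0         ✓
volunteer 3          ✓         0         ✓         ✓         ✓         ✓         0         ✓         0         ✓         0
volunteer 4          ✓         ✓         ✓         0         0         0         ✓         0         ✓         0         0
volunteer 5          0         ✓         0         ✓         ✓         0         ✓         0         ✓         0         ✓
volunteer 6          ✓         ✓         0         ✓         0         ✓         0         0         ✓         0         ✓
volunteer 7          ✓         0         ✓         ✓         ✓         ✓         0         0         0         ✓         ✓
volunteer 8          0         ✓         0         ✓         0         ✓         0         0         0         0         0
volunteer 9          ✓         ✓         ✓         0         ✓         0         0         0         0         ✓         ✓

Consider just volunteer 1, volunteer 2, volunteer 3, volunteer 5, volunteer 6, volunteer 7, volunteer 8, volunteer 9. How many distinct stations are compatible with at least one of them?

11

The union of neighbours of {volunteer 1, volunteer 2, volunteer 3, volunteer 5, volunteer 6, volunteer 7, volunteer 8, volunteer 9} is {station A, station B, station C, station D, station E, station F, station G, station H, station I, station J, station K}, which has 11 elements.
Since |N(S)| = 11 ≥ |S| = 8, Hall's condition holds for this subset.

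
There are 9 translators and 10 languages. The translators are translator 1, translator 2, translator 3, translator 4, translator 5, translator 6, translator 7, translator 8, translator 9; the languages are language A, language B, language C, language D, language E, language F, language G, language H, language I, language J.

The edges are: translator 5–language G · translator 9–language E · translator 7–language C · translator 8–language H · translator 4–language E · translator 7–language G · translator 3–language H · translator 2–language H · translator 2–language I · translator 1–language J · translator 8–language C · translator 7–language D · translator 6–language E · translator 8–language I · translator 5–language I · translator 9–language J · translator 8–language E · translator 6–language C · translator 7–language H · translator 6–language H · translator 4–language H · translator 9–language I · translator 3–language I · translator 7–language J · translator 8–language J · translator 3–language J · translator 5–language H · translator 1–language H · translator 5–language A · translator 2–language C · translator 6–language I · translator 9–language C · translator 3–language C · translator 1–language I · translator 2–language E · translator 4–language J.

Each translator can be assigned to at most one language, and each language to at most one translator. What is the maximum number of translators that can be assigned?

For example, pair translator 1-language I, translator 2-language C, translator 3-language J, translator 4-language E, translator 5-language A, translator 6-language H, translator 7-language D.
The set {translator 1, translator 2, translator 3, translator 4, translator 6, translator 8, translator 9} has only 5 neighbours ({language C, language E, language H, language I, language J}), so by Hall's theorem at most 7 of the 9 translators can be matched.

7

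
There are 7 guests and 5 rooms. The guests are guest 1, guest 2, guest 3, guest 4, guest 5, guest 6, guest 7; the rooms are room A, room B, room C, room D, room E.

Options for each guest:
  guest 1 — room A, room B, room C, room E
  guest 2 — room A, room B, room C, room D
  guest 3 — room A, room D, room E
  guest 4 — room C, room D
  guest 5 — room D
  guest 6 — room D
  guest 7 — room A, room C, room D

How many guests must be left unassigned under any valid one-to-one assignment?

For example, pair guest 1-room E, guest 2-room B, guest 3-room A, guest 4-room C, guest 5-room D.
The set {guest 1, guest 2, guest 3, guest 4, guest 5, guest 6, guest 7} has only 5 neighbours ({room A, room B, room C, room D, room E}), so by Hall's theorem at most 5 of the 7 guests can be matched.
That matches 5 of the 7, leaving 2 unmatched; no matching can do better.

2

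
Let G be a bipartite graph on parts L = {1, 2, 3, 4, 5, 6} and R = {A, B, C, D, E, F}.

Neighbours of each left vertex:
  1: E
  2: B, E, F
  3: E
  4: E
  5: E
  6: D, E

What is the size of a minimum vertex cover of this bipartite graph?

A maximum matching has 3 edges (e.g. 1–E, 2–B, 6–D).
By König's theorem the minimum vertex cover has the same size. One such cover is {2, 6, E}.

3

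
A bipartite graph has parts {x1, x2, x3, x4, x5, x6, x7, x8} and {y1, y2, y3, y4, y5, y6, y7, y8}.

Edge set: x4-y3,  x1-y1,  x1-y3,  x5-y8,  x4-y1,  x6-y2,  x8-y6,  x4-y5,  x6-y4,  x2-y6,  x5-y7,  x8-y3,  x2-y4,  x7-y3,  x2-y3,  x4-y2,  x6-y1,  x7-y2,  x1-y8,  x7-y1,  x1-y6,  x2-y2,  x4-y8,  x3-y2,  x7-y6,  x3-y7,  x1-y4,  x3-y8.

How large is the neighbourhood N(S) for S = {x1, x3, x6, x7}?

The union of neighbours of {x1, x3, x6, x7} is {y1, y2, y3, y4, y6, y7, y8}, which has 7 elements.
Since |N(S)| = 7 ≥ |S| = 4, Hall's condition holds for this subset.

7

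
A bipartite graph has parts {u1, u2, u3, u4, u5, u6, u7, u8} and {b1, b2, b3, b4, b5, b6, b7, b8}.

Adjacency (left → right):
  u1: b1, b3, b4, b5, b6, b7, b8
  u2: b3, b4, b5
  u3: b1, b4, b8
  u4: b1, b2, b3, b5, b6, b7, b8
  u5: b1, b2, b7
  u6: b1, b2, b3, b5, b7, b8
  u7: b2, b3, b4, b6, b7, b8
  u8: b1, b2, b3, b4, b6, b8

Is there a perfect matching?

A valid assignment of size 8: u1-b5, u2-b3, u3-b4, u4-b6, u5-b2, u6-b7, u7-b8, u8-b1.
Every left vertex is matched, so this is a perfect matching.

Yes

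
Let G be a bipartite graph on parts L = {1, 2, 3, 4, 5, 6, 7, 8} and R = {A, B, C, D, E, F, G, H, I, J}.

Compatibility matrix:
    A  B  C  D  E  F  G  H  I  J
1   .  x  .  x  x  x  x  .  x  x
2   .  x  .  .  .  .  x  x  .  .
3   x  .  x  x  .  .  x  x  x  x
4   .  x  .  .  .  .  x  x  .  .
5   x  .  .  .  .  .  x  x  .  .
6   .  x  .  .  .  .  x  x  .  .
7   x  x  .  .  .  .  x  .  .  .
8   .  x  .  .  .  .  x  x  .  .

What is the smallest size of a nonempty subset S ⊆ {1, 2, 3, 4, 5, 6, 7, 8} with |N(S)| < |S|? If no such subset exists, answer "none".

Take S = {2, 4, 6, 8}. Its neighbourhood is {B, G, H}, so |N(S)| = 3 < |S| = 4.
Every subset of size less than 4 has at least as many neighbours as members, so 4 is the minimum.

4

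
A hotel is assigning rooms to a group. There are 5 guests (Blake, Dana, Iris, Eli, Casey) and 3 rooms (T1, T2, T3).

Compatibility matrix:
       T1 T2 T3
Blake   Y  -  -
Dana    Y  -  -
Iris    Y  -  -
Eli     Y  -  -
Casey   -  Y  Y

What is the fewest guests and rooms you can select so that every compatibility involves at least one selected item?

A maximum matching has 2 edges (e.g. Blake–T1, Casey–T2).
By König's theorem the minimum vertex cover has the same size. One such cover is {Casey, T1}.

2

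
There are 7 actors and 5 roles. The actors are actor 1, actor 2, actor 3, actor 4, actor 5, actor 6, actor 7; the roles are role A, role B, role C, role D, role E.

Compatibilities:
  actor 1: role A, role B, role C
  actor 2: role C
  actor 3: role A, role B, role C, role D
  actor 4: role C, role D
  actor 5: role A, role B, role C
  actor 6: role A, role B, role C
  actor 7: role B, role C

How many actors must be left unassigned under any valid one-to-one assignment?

For example, pair actor 1-role A, actor 2-role C, actor 3-role B, actor 4-role D.
The set {actor 1, actor 2, actor 3, actor 4, actor 5, actor 6, actor 7} has only 4 neighbours ({role A, role B, role C, role D}), so by Hall's theorem at most 4 of the 7 actors can be matched.
That matches 4 of the 7, leaving 3 unmatched; no matching can do better.

3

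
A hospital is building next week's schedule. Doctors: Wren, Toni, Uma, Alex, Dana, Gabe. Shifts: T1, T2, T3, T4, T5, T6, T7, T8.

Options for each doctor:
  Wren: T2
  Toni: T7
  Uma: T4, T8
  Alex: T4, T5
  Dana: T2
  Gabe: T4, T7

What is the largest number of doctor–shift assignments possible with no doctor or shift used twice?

5

A valid assignment of size 5: Wren–T2, Toni–T7, Uma–T8, Alex–T5, Gabe–T4.
The set {Wren, Dana} has only 1 neighbour ({T2}), so by Hall's theorem at most 5 of the 6 doctors can be matched.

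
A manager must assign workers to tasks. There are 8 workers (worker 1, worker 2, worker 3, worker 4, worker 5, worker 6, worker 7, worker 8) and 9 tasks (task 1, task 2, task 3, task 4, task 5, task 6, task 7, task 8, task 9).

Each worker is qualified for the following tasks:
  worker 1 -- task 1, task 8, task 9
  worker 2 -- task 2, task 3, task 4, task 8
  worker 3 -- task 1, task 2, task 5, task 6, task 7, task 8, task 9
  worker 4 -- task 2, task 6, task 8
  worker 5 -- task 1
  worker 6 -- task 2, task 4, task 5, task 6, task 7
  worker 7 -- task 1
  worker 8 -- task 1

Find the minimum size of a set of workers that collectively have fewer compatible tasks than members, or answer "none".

Take S = {worker 5, worker 7}. Its neighbourhood is {task 1}, so |N(S)| = 1 < |S| = 2.
No single vertex violates Hall's condition since each has at least one neighbour, so 2 is the minimum.

2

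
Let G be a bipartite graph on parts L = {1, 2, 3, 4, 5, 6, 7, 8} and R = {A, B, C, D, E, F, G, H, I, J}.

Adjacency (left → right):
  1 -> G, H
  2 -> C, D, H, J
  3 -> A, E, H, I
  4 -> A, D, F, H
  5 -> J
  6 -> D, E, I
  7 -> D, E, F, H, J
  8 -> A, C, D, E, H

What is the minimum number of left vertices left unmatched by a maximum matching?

0

For example, pair 1-G, 2-C, 3-I, 4-F, 5-J, 6-D, 7-E, 8-A.
This saturates every left vertex, so 8 is the maximum.
That matches 8 of the 8, leaving 0 unmatched; no matching can do better.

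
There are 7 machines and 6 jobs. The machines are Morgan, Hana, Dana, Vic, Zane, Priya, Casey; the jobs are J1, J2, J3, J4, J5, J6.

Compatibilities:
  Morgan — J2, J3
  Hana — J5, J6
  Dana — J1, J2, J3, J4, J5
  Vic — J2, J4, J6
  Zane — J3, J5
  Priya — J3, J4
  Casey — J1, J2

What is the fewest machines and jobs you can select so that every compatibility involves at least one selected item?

{J1, J2, J3, J4, J5, J6} is a vertex cover of size 6: every edge has an endpoint in this set.
No smaller cover exists because Morgan–J2, Hana–J6, Dana–J1, Vic–J4, Zane–J5, Priya–J3 is a matching of size 6, and a cover must include an endpoint of each of these disjoint edges (König's theorem).

6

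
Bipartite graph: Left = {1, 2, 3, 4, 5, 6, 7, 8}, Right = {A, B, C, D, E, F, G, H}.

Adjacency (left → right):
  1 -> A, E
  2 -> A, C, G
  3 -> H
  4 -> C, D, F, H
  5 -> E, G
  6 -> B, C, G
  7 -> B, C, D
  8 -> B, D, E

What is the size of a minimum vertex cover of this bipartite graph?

8

A maximum matching has 8 edges (e.g. 1–A, 2–G, 3–H, 4–F, 5–E, 6–C, 7–D, 8–B).
By König's theorem the minimum vertex cover has the same size. One such cover is {1, 2, 3, 4, 5, 6, 7, 8}.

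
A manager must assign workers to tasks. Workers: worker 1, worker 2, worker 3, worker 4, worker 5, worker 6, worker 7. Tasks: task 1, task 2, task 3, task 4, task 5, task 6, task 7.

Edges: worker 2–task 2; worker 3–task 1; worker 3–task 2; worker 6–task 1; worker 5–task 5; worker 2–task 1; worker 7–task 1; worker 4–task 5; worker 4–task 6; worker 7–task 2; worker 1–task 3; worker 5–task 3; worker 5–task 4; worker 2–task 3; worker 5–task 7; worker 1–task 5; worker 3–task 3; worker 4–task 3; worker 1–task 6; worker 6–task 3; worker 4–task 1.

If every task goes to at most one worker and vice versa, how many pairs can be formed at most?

6

One maximum matching: worker 1→task 5, worker 2→task 2, worker 3→task 3, worker 4→task 6, worker 5→task 7, worker 6→task 1.
The set {worker 2, worker 3, worker 6, worker 7} has only 3 neighbours ({task 1, task 2, task 3}), so by Hall's theorem at most 6 of the 7 workers can be matched.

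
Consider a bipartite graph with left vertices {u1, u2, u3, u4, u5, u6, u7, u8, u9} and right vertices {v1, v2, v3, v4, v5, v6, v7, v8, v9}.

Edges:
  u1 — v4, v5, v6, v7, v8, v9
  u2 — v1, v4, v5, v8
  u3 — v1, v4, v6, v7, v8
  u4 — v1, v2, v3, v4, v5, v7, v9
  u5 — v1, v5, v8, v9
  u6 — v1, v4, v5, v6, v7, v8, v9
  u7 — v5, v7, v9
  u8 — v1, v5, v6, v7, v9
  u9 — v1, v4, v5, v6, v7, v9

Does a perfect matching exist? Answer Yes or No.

The set {u1, u2, u3, u5, u6, u7, u8, u9} has only 7 neighbours ({v1, v4, v5, v6, v7, v8, v9}), so by Hall's theorem at most 8 of the 9 left vertices can be matched.
Hence no matching covers every left vertex.

No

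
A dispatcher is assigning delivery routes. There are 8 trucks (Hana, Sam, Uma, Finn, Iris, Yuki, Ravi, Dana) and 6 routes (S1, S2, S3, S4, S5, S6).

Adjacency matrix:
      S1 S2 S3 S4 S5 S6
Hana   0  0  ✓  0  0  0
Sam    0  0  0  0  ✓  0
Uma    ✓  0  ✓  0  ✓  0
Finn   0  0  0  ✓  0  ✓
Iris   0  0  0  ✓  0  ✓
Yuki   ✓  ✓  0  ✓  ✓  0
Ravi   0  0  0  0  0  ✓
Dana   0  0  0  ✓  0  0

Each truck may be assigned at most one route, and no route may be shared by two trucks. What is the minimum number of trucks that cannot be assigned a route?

One maximum matching: Hana–S3, Sam–S5, Uma–S1, Finn–S6, Iris–S4, Yuki–S2.
The set {Finn, Iris, Ravi, Dana} has only 2 neighbours ({S4, S6}), so by Hall's theorem at most 6 of the 8 trucks can be matched.
That matches 6 of the 8, leaving 2 unmatched; no matching can do better.

2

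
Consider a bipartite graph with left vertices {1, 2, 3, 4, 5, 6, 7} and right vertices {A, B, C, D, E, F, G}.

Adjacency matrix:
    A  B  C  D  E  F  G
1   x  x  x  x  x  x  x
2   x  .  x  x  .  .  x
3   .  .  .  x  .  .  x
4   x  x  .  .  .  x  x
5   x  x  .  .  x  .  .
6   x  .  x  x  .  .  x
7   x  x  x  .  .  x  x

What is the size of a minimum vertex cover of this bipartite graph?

7

A maximum matching has 7 edges (e.g. 1–E, 2–A, 3–D, 4–F, 5–B, 6–C, 7–G).
By König's theorem the minimum vertex cover has the same size. One such cover is {1, 2, 3, 4, 5, 6, 7}.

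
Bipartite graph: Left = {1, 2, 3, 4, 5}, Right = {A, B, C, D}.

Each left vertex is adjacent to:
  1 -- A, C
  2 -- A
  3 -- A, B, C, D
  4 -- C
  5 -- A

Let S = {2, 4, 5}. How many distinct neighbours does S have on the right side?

2

The union of neighbours of {2, 4, 5} is {A, C}, which has 2 elements.
Since |N(S)| = 2 < |S| = 3, Hall's condition fails for this subset.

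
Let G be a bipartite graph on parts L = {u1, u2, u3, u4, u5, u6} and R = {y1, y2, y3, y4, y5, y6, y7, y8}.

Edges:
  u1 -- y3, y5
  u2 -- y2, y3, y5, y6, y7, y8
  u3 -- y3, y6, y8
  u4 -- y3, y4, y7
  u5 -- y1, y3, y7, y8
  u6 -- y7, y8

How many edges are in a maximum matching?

A valid assignment of size 6: u1→y5, u2→y7, u3→y3, u4→y4, u5→y1, u6→y8.
All 6 left vertices are matched, so no larger matching exists.

6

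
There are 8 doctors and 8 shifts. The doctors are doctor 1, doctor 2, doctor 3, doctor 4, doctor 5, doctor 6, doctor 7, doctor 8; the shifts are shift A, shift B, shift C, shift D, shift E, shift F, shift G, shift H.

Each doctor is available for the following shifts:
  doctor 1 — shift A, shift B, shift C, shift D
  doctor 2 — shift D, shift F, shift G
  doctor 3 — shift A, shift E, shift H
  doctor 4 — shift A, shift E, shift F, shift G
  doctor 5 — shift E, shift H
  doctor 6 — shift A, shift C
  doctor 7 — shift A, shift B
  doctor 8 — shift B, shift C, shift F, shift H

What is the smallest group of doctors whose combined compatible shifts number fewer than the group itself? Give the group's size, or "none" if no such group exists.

none

A matching saturating every doctor exists, for instance doctor 1→shift D, doctor 2→shift G, doctor 3→shift A, doctor 4→shift E, doctor 5→shift H, doctor 6→shift C, doctor 7→shift B, doctor 8→shift F.
By Hall's marriage theorem, this means |N(S)| ≥ |S| for every subset S, so no violating subset exists.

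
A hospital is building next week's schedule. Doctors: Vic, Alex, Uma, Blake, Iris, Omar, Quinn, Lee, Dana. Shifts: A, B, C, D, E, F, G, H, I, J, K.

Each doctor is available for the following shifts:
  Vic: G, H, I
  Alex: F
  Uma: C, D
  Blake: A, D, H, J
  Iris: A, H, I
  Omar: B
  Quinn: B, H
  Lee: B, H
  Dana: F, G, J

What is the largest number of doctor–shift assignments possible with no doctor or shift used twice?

8

One maximum matching: Vic–G, Alex–F, Uma–C, Blake–D, Iris–I, Omar–B, Quinn–H, Dana–J.
The set {Omar, Quinn, Lee} has only 2 neighbours ({B, H}), so by Hall's theorem at most 8 of the 9 doctors can be matched.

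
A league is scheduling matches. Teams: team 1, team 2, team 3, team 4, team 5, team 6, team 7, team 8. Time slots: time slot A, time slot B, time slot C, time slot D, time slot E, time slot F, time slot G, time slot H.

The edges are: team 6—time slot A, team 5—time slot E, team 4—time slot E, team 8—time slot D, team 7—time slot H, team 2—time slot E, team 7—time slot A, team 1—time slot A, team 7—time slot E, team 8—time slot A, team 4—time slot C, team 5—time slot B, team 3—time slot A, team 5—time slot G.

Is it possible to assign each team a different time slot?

The set {team 1, team 3, team 6} has only 1 neighbour ({time slot A}), so by Hall's theorem at most 6 of the 8 teams can be matched.
Hence no matching covers every team.

No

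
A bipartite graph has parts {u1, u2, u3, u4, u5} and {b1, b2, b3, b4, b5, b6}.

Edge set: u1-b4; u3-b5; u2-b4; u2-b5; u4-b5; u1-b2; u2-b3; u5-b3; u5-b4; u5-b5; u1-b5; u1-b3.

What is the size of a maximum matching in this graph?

4

A valid assignment of size 4: u1-b2, u2-b4, u3-b5, u5-b3.
The set {u3, u4} has only 1 neighbour ({b5}), so by Hall's theorem at most 4 of the 5 left vertices can be matched.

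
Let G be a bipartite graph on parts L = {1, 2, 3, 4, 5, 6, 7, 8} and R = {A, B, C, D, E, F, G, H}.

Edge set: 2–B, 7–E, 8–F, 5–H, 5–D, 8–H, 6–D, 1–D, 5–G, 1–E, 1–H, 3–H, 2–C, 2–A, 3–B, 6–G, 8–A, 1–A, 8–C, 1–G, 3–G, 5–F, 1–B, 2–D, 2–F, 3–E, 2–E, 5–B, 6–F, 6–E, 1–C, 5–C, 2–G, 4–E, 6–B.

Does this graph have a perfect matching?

The set {4, 7} has only 1 neighbour ({E}), so by Hall's theorem at most 7 of the 8 left vertices can be matched.
Hence no matching covers every left vertex.

No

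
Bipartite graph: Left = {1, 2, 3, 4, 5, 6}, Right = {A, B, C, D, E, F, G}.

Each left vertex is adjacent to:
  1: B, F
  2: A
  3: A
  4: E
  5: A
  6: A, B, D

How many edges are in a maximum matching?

For example, pair 1-F, 2-A, 4-E, 6-B.
The set {2, 3, 5} has only 1 neighbour ({A}), so by Hall's theorem at most 4 of the 6 left vertices can be matched.

4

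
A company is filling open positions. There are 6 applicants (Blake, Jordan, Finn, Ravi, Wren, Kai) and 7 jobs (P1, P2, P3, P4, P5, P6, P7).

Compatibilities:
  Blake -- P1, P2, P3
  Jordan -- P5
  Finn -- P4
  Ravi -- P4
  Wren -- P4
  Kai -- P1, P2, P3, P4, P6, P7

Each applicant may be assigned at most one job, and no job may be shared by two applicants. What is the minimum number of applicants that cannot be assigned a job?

For example, pair Blake→P3, Jordan→P5, Finn→P4, Kai→P1.
The set {Finn, Ravi, Wren} has only 1 neighbour ({P4}), so by Hall's theorem at most 4 of the 6 applicants can be matched.
That matches 4 of the 6, leaving 2 unmatched; no matching can do better.

2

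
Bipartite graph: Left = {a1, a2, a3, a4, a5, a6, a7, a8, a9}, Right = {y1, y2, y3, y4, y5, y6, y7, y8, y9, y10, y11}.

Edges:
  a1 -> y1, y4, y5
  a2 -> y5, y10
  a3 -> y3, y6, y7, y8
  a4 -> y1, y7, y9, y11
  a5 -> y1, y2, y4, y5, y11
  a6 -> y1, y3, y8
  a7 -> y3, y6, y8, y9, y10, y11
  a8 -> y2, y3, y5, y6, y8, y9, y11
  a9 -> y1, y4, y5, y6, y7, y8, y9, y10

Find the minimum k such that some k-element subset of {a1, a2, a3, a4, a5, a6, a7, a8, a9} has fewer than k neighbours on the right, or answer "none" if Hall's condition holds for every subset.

A matching saturating every left vertex exists, for instance a1→y4, a2→y10, a3→y8, a4→y1, a5→y11, a6→y3, a7→y6, a8→y9, a9→y7.
By Hall's marriage theorem, this means |N(S)| ≥ |S| for every subset S, so no violating subset exists.

none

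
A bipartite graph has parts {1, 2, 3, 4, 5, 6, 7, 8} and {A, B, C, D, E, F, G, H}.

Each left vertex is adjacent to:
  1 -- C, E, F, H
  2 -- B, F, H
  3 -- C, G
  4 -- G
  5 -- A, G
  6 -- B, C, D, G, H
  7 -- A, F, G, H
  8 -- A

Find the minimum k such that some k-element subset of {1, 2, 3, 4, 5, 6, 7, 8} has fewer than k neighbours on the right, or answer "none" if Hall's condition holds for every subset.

Take S = {4, 5, 8}. Its neighbourhood is {A, G}, so |N(S)| = 2 < |S| = 3.
Every subset of size less than 3 has at least as many neighbours as members, so 3 is the minimum.

3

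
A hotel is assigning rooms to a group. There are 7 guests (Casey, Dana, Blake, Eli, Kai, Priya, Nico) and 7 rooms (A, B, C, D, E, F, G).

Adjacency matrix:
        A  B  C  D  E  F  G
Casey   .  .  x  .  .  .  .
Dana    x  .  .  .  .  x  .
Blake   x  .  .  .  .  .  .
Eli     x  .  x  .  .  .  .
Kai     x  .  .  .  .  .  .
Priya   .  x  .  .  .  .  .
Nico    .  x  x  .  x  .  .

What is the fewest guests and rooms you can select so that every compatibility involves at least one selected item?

A maximum matching has 5 edges (e.g. Casey–C, Dana–F, Blake–A, Priya–B, Nico–E).
By König's theorem the minimum vertex cover has the same size. One such cover is {Dana, Priya, Nico, A, C}.

5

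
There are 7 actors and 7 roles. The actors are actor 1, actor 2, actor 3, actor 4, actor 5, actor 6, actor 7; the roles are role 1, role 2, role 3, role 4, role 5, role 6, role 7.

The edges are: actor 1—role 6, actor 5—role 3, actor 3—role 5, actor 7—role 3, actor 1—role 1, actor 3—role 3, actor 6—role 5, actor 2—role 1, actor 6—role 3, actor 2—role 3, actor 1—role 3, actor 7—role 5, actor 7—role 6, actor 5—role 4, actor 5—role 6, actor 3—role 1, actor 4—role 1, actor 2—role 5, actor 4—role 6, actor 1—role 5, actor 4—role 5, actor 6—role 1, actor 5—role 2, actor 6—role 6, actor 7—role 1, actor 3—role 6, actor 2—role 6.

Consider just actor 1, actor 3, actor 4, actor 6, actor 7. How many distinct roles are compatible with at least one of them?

4

The union of neighbours of {actor 1, actor 3, actor 4, actor 6, actor 7} is {role 1, role 3, role 5, role 6}, which has 4 elements.
Since |N(S)| = 4 < |S| = 5, Hall's condition fails for this subset.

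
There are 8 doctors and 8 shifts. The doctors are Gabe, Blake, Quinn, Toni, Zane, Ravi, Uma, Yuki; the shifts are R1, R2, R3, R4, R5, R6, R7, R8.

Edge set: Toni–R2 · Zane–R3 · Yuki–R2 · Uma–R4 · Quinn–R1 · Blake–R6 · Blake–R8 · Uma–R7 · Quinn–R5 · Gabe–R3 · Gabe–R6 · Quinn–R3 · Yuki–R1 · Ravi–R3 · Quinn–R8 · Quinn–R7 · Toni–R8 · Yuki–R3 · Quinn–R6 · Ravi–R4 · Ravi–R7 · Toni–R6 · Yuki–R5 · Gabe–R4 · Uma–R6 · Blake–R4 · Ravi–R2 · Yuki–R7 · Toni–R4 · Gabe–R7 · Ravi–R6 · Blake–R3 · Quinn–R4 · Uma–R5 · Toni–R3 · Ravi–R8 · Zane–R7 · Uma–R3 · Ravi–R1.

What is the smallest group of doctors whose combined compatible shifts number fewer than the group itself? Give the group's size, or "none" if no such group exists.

A matching saturating every doctor exists, for instance Gabe→R4, Blake→R8, Quinn→R1, Toni→R2, Zane→R7, Ravi→R6, Uma→R5, Yuki→R3.
By Hall's marriage theorem, this means |N(S)| ≥ |S| for every subset S, so no violating subset exists.

none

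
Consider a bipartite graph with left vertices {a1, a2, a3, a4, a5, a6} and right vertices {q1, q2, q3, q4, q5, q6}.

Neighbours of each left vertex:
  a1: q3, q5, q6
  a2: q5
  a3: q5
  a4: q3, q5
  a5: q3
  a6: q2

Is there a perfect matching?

The set {a2, a3, a4, a5} has only 2 neighbours ({q3, q5}), so by Hall's theorem at most 4 of the 6 left vertices can be matched.
Hence no matching covers every left vertex.

No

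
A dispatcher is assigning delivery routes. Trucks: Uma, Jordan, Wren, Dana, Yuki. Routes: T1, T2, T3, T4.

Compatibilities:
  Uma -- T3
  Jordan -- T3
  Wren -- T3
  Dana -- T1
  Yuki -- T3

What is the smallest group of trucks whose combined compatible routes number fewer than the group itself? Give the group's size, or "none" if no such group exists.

2

Take S = {Uma, Jordan}. Its neighbourhood is {T3}, so |N(S)| = 1 < |S| = 2.
No single vertex violates Hall's condition since each has at least one neighbour, so 2 is the minimum.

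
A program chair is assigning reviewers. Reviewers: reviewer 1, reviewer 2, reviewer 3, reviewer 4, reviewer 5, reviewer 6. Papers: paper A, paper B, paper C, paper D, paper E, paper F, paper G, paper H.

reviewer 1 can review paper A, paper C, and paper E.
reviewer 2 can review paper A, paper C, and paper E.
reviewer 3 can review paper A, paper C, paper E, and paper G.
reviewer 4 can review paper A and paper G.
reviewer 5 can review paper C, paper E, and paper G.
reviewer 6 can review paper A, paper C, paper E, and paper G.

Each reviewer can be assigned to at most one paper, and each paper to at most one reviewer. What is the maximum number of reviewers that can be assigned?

A valid assignment of size 4: reviewer 1-paper E, reviewer 2-paper C, reviewer 3-paper G, reviewer 4-paper A.
The set {reviewer 1, reviewer 2, reviewer 3, reviewer 4, reviewer 5, reviewer 6} has only 4 neighbours ({paper A, paper C, paper E, paper G}), so by Hall's theorem at most 4 of the 6 reviewers can be matched.

4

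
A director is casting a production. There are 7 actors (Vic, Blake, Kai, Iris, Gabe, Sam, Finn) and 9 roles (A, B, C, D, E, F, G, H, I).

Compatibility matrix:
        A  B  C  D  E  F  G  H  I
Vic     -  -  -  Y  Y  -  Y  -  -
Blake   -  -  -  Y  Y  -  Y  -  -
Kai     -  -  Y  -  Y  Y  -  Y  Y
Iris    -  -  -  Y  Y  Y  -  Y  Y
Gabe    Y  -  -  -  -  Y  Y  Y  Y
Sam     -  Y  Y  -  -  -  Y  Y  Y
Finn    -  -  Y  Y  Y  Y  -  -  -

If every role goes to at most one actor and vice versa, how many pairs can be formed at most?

One maximum matching: Vic–D, Blake–G, Kai–I, Iris–F, Gabe–A, Sam–H, Finn–E.
All 7 actors are matched, so no larger matching exists.

7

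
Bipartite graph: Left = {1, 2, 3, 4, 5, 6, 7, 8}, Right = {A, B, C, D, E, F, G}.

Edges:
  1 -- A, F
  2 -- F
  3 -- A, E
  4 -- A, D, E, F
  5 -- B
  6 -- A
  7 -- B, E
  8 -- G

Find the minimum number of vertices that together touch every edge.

6

A maximum matching has 6 edges (e.g. 1–A, 2–F, 3–E, 4–D, 5–B, 8–G).
By König's theorem the minimum vertex cover has the same size. One such cover is {4, 8, A, B, E, F}.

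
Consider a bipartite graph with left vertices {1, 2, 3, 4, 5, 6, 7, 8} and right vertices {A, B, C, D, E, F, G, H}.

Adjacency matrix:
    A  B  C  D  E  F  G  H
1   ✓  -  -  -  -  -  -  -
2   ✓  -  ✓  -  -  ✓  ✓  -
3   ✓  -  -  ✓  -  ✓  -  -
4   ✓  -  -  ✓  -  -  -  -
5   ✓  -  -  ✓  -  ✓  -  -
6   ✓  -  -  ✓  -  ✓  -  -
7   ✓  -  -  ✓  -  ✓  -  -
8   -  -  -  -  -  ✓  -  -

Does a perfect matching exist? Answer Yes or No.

The set {1, 3, 4, 5, 6, 7, 8} has only 3 neighbours ({A, D, F}), so by Hall's theorem at most 4 of the 8 left vertices can be matched.
Hence no matching covers every left vertex.

No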